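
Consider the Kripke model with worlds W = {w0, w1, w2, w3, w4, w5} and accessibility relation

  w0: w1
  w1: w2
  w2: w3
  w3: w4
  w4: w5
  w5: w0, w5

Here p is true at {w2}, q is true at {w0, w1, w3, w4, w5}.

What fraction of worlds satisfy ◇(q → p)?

w0: successors {w1}; q → p there: w1:F. ✗
w1: successors {w2}; q → p there: w2:T. ✓
w2: successors {w3}; q → p there: w3:F. ✗
w3: successors {w4}; q → p there: w4:F. ✗
w4: successors {w5}; q → p there: w5:F. ✗
w5: successors {w0, w5}; q → p there: w0:F, w5:F. ✗
That's 1 of 6 worlds, so 1/6.

1/6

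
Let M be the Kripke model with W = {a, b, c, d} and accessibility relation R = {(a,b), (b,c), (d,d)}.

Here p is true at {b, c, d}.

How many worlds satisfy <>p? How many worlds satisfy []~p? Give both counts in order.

For <>p:
a: successors {b}; p there: b:T. ✓
b: successors {c}; p there: c:T. ✓
c: no successors, so <>p fails. ✗
d: successors {d}; p there: d:T. ✓
— 3 worlds.
For []~p:
a: successors {b}; ~p there: b:F. ✗
b: successors {c}; ~p there: c:F. ✗
c: no successors, so []~p holds vacuously. ✓
d: successors {d}; ~p there: d:F. ✗
— 1 world.

3 and 1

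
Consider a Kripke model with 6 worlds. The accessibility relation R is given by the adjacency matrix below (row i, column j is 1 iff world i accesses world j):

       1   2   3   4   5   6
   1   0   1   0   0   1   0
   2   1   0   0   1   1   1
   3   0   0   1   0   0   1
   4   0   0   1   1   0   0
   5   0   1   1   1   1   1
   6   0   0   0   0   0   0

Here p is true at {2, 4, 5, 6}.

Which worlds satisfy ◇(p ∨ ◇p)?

1: successors {2, 5}; p ∨ ◇p there: 2:T, 5:T. ✓
2: successors {1, 4, 5, 6}; p ∨ ◇p there: 1:T, 4:T, 5:T, 6:T. ✓
3: successors {3, 6}; p ∨ ◇p there: 3:T, 6:T. ✓
4: successors {3, 4}; p ∨ ◇p there: 3:T, 4:T. ✓
5: successors {2, 3, 4, 5, 6}; p ∨ ◇p there: 2:T, 3:T, 4:T, 5:T, 6:T. ✓
6: no successors, so ◇(p ∨ ◇p) fails. ✗

{1, 2, 3, 4, 5}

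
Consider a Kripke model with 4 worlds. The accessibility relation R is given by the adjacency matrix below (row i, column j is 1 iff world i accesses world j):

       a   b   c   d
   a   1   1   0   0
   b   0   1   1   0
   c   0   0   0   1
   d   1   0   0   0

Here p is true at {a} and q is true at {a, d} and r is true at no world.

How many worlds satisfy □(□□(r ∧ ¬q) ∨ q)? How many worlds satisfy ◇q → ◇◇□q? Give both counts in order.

2 and 2

For □(□□(r ∧ ¬q) ∨ q):
a: successors {a, b}; □□(r ∧ ¬q) ∨ q there: a:T, b:F. ✗
b: successors {b, c}; □□(r ∧ ¬q) ∨ q there: b:F, c:F. ✗
c: successors {d}; □□(r ∧ ¬q) ∨ q there: d:T. ✓
d: successors {a}; □□(r ∧ ¬q) ∨ q there: a:T. ✓
— 2 worlds.
For ◇q → ◇◇□q:
a: ◇q is T, ◇◇□q is T. ✓
b: ◇q is F, ◇◇□q is T. ✓
c: ◇q is T, ◇◇□q is F. ✗
d: ◇q is T, ◇◇□q is F. ✗
— 2 worlds.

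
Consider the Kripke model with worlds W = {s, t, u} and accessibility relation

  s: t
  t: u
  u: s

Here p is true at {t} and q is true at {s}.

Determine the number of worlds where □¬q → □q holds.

1

s: □¬q is T, □q is F. ✗
t: □¬q is T, □q is F. ✗
u: □¬q is F, □q is T. ✓
Satisfying worlds: {u}.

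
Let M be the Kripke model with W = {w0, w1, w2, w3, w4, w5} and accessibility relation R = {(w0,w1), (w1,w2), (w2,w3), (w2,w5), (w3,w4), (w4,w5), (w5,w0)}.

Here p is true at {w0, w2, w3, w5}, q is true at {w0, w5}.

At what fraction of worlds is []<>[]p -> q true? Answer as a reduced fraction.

2/3

w0: []<>[]p is T, q is T. ✓
w1: []<>[]p is T, q is F. ✗
w2: []<>[]p is F, q is F. ✓
w3: []<>[]p is T, q is F. ✗
w4: []<>[]p is F, q is F. ✓
w5: []<>[]p is T, q is T. ✓
That's 4 of 6 worlds, so 4/6 = 2/3.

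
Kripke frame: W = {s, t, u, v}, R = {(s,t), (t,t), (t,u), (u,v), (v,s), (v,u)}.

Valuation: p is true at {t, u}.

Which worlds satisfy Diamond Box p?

s: successors {t}; Box p there: t:T. ✓
t: successors {t, u}; Box p there: t:T, u:F. ✓
u: successors {v}; Box p there: v:F. ✗
v: successors {s, u}; Box p there: s:T, u:F. ✓

{s, t, v}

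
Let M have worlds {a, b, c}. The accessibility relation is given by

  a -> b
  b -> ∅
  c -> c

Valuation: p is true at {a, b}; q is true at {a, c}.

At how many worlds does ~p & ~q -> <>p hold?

3

a: ~p & ~q is F, <>p is T. ✓
b: ~p & ~q is F, <>p is F. ✓
c: ~p & ~q is F, <>p is F. ✓
Satisfying worlds: {a, b, c}.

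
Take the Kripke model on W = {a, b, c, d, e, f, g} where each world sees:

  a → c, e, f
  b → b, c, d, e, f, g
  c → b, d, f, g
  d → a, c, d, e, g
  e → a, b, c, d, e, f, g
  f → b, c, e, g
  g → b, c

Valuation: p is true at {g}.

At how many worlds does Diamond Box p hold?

0

a: successors {c, e, f}; Box p there: c:F, e:F, f:F. ✗
b: successors {b, c, d, e, f, g}; Box p there: b:F, c:F, d:F, e:F, f:F, g:F. ✗
c: successors {b, d, f, g}; Box p there: b:F, d:F, f:F, g:F. ✗
d: successors {a, c, d, e, g}; Box p there: a:F, c:F, d:F, e:F, g:F. ✗
e: successors {a, b, c, d, e, f, g}; Box p there: a:F, b:F, c:F, d:F, e:F, f:F, g:F. ✗
f: successors {b, c, e, g}; Box p there: b:F, c:F, e:F, g:F. ✗
g: successors {b, c}; Box p there: b:F, c:F. ✗
Satisfying worlds: ∅.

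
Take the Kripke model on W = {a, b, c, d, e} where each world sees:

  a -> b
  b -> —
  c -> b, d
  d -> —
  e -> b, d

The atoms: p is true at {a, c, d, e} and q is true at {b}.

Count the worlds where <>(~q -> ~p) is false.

2

a: successors {b}; ~q -> ~p there: b:T. ✓
b: no successors, so <>(~q -> ~p) fails. ✗
c: successors {b, d}; ~q -> ~p there: b:T, d:F. ✓
d: no successors, so <>(~q -> ~p) fails. ✗
e: successors {b, d}; ~q -> ~p there: b:T, d:F. ✓
Satisfying worlds: {a, c, e}.
So <>(~q -> ~p) fails at the other 2 worlds.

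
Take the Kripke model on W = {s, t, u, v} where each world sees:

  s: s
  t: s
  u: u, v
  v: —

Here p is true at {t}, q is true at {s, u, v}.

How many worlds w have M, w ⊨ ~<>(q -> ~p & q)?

s: <>(q -> ~p & q) is T. ✗
t: <>(q -> ~p & q) is T. ✗
u: <>(q -> ~p & q) is T. ✗
v: <>(q -> ~p & q) is F. ✓
Satisfying worlds: {v}.

1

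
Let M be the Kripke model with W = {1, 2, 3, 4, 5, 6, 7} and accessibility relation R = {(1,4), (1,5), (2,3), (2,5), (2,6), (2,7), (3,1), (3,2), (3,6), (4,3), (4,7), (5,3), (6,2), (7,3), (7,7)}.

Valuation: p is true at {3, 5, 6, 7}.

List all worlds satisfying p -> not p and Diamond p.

1: p is F, not p and Diamond p is T. ✓
2: p is F, not p and Diamond p is T. ✓
3: p is T, not p and Diamond p is F. ✗
4: p is F, not p and Diamond p is T. ✓
5: p is T, not p and Diamond p is F. ✗
6: p is T, not p and Diamond p is F. ✗
7: p is T, not p and Diamond p is F. ✗

{1, 2, 4}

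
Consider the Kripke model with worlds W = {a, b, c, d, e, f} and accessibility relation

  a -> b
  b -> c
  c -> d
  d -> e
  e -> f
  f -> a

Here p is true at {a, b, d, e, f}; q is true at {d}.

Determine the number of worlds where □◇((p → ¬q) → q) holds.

1

a: successors {b}; ◇((p → ¬q) → q) there: b:F. ✗
b: successors {c}; ◇((p → ¬q) → q) there: c:T. ✓
c: successors {d}; ◇((p → ¬q) → q) there: d:F. ✗
d: successors {e}; ◇((p → ¬q) → q) there: e:F. ✗
e: successors {f}; ◇((p → ¬q) → q) there: f:F. ✗
f: successors {a}; ◇((p → ¬q) → q) there: a:F. ✗
Satisfying worlds: {b}.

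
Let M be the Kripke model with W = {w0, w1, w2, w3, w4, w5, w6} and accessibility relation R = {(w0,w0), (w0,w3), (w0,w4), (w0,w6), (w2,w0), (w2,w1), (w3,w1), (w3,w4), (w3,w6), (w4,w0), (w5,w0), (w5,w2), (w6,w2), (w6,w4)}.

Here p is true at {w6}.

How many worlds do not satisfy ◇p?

5

w0: successors {w0, w3, w4, w6}; p there: w0:F, w3:F, w4:F, w6:T. ✓
w1: no successors, so ◇p fails. ✗
w2: successors {w0, w1}; p there: w0:F, w1:F. ✗
w3: successors {w1, w4, w6}; p there: w1:F, w4:F, w6:T. ✓
w4: successors {w0}; p there: w0:F. ✗
w5: successors {w0, w2}; p there: w0:F, w2:F. ✗
w6: successors {w2, w4}; p there: w2:F, w4:F. ✗
Satisfying worlds: {w0, w3}.
So ◇p fails at the other 5 worlds.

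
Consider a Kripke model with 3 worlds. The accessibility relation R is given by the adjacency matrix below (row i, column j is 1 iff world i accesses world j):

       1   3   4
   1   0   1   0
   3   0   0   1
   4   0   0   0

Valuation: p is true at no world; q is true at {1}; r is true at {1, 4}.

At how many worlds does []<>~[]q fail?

2

1: successors {3}; <>~[]q there: 3:F. ✗
3: successors {4}; <>~[]q there: 4:F. ✗
4: no successors, so []<>~[]q holds vacuously. ✓
Satisfying worlds: {4}.
So []<>~[]q fails at the other 2 worlds.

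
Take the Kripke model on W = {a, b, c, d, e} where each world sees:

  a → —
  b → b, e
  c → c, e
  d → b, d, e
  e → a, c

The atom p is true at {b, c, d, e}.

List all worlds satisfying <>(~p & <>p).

a: no successors, so <>(~p & <>p) fails. ✗
b: successors {b, e}; ~p & <>p there: b:F, e:F. ✗
c: successors {c, e}; ~p & <>p there: c:F, e:F. ✗
d: successors {b, d, e}; ~p & <>p there: b:F, d:F, e:F. ✗
e: successors {a, c}; ~p & <>p there: a:F, c:F. ✗

∅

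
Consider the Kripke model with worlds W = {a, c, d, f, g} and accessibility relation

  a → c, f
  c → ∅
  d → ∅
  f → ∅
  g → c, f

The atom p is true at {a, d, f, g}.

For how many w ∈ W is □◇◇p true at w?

a: successors {c, f}; ◇◇p there: c:F, f:F. ✗
c: no successors, so □◇◇p holds vacuously. ✓
d: no successors, so □◇◇p holds vacuously. ✓
f: no successors, so □◇◇p holds vacuously. ✓
g: successors {c, f}; ◇◇p there: c:F, f:F. ✗
Satisfying worlds: {c, d, f}.

3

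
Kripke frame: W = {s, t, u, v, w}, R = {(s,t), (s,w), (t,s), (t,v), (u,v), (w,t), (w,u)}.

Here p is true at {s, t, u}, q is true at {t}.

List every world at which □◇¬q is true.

{s, v, w}

s: successors {t, w}; ◇¬q there: t:T, w:T. ✓
t: successors {s, v}; ◇¬q there: s:T, v:F. ✗
u: successors {v}; ◇¬q there: v:F. ✗
v: no successors, so □◇¬q holds vacuously. ✓
w: successors {t, u}; ◇¬q there: t:T, u:T. ✓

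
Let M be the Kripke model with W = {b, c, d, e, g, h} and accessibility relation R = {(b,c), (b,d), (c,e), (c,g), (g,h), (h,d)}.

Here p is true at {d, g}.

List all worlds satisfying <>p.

{b, c, h}

b: successors {c, d}; p there: c:F, d:T. ✓
c: successors {e, g}; p there: e:F, g:T. ✓
d: no successors, so <>p fails. ✗
e: no successors, so <>p fails. ✗
g: successors {h}; p there: h:F. ✗
h: successors {d}; p there: d:T. ✓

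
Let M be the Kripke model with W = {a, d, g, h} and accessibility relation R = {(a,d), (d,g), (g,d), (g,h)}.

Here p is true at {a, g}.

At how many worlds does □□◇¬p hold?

a: successors {d}; □◇¬p there: d:T. ✓
d: successors {g}; □◇¬p there: g:F. ✗
g: successors {d, h}; □◇¬p there: d:T, h:T. ✓
h: no successors, so □□◇¬p holds vacuously. ✓
Satisfying worlds: {a, g, h}.

3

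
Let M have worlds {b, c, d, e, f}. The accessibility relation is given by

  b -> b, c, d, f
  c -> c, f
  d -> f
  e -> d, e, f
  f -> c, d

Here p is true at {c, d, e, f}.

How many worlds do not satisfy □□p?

1

b: successors {b, c, d, f}; □p there: b:F, c:T, d:T, f:T. ✗
c: successors {c, f}; □p there: c:T, f:T. ✓
d: successors {f}; □p there: f:T. ✓
e: successors {d, e, f}; □p there: d:T, e:T, f:T. ✓
f: successors {c, d}; □p there: c:T, d:T. ✓
Satisfying worlds: {c, d, e, f}.
So □□p fails at the other 1 world.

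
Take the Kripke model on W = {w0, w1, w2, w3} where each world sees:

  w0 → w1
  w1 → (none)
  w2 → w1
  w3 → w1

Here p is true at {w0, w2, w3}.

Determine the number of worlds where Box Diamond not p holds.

w0: successors {w1}; Diamond not p there: w1:F. ✗
w1: no successors, so Box Diamond not p holds vacuously. ✓
w2: successors {w1}; Diamond not p there: w1:F. ✗
w3: successors {w1}; Diamond not p there: w1:F. ✗
Satisfying worlds: {w1}.

1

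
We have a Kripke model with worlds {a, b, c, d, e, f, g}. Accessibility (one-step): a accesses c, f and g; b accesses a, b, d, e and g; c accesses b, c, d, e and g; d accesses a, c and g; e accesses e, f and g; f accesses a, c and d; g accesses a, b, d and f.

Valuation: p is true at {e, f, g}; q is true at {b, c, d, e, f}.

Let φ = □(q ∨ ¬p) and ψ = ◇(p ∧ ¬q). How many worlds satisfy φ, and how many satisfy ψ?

2 and 5

For □(q ∨ ¬p):
a: successors {c, f, g}; q ∨ ¬p there: c:T, f:T, g:F. ✗
b: successors {a, b, d, e, g}; q ∨ ¬p there: a:T, b:T, d:T, e:T, g:F. ✗
c: successors {b, c, d, e, g}; q ∨ ¬p there: b:T, c:T, d:T, e:T, g:F. ✗
d: successors {a, c, g}; q ∨ ¬p there: a:T, c:T, g:F. ✗
e: successors {e, f, g}; q ∨ ¬p there: e:T, f:T, g:F. ✗
f: successors {a, c, d}; q ∨ ¬p there: a:T, c:T, d:T. ✓
g: successors {a, b, d, f}; q ∨ ¬p there: a:T, b:T, d:T, f:T. ✓
— 2 worlds.
For ◇(p ∧ ¬q):
a: successors {c, f, g}; p ∧ ¬q there: c:F, f:F, g:T. ✓
b: successors {a, b, d, e, g}; p ∧ ¬q there: a:F, b:F, d:F, e:F, g:T. ✓
c: successors {b, c, d, e, g}; p ∧ ¬q there: b:F, c:F, d:F, e:F, g:T. ✓
d: successors {a, c, g}; p ∧ ¬q there: a:F, c:F, g:T. ✓
e: successors {e, f, g}; p ∧ ¬q there: e:F, f:F, g:T. ✓
f: successors {a, c, d}; p ∧ ¬q there: a:F, c:F, d:F. ✗
g: successors {a, b, d, f}; p ∧ ¬q there: a:F, b:F, d:F, f:F. ✗
— 5 worlds.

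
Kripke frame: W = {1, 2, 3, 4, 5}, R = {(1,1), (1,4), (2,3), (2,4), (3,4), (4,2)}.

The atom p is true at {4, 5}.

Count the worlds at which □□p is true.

1: successors {1, 4}; □p there: 1:F, 4:F. ✗
2: successors {3, 4}; □p there: 3:T, 4:F. ✗
3: successors {4}; □p there: 4:F. ✗
4: successors {2}; □p there: 2:F. ✗
5: no successors, so □□p holds vacuously. ✓
Satisfying worlds: {5}.

1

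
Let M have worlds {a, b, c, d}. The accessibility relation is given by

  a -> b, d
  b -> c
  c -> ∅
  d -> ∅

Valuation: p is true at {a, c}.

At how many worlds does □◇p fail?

2

a: successors {b, d}; ◇p there: b:T, d:F. ✗
b: successors {c}; ◇p there: c:F. ✗
c: no successors, so □◇p holds vacuously. ✓
d: no successors, so □◇p holds vacuously. ✓
Satisfying worlds: {c, d}.
So □◇p fails at the other 2 worlds.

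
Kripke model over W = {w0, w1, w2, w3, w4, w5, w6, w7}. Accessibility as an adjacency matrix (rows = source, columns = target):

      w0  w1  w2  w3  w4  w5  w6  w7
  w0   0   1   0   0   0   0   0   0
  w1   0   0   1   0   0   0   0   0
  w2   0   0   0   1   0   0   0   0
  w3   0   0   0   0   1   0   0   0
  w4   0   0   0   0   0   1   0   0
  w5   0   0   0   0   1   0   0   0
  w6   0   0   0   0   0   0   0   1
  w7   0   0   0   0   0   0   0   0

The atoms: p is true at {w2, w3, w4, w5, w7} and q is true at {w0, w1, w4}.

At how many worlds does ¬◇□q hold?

w0: ◇□q is F. ✓
w1: ◇□q is F. ✓
w2: ◇□q is T. ✗
w3: ◇□q is F. ✓
w4: ◇□q is T. ✗
w5: ◇□q is F. ✓
w6: ◇□q is T. ✗
w7: ◇□q is F. ✓
Satisfying worlds: {w0, w1, w3, w5, w7}.

5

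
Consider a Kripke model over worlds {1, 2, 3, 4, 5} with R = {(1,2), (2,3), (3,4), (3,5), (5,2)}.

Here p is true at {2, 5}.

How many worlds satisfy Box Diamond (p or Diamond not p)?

1: successors {2}; Diamond (p or Diamond not p) there: 2:T. ✓
2: successors {3}; Diamond (p or Diamond not p) there: 3:T. ✓
3: successors {4, 5}; Diamond (p or Diamond not p) there: 4:F, 5:T. ✗
4: no successors, so Box Diamond (p or Diamond not p) holds vacuously. ✓
5: successors {2}; Diamond (p or Diamond not p) there: 2:T. ✓
Satisfying worlds: {1, 2, 4, 5}.

4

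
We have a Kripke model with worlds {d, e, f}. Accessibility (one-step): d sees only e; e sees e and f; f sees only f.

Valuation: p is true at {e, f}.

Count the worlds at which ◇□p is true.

3

d: successors {e}; □p there: e:T. ✓
e: successors {e, f}; □p there: e:T, f:T. ✓
f: successors {f}; □p there: f:T. ✓
Satisfying worlds: {d, e, f}.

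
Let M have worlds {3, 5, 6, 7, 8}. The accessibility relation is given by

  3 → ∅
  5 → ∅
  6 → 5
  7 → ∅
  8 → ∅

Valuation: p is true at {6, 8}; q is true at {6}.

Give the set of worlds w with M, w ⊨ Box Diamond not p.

{3, 5, 7, 8}

3: no successors, so Box Diamond not p holds vacuously. ✓
5: no successors, so Box Diamond not p holds vacuously. ✓
6: successors {5}; Diamond not p there: 5:F. ✗
7: no successors, so Box Diamond not p holds vacuously. ✓
8: no successors, so Box Diamond not p holds vacuously. ✓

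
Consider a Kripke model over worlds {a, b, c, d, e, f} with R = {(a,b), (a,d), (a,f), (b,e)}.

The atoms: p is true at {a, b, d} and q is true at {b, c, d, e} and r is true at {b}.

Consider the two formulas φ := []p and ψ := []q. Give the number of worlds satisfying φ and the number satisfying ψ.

For []p:
a: successors {b, d, f}; p there: b:T, d:T, f:F. ✗
b: successors {e}; p there: e:F. ✗
c: no successors, so []p holds vacuously. ✓
d: no successors, so []p holds vacuously. ✓
e: no successors, so []p holds vacuously. ✓
f: no successors, so []p holds vacuously. ✓
— 4 worlds.
For []q:
a: successors {b, d, f}; q there: b:T, d:T, f:F. ✗
b: successors {e}; q there: e:T. ✓
c: no successors, so []q holds vacuously. ✓
d: no successors, so []q holds vacuously. ✓
e: no successors, so []q holds vacuously. ✓
f: no successors, so []q holds vacuously. ✓
— 5 worlds.

4 and 5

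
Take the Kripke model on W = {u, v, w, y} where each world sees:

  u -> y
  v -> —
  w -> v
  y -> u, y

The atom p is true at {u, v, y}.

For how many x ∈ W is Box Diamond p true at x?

3

u: successors {y}; Diamond p there: y:T. ✓
v: no successors, so Box Diamond p holds vacuously. ✓
w: successors {v}; Diamond p there: v:F. ✗
y: successors {u, y}; Diamond p there: u:T, y:T. ✓
Satisfying worlds: {u, v, y}.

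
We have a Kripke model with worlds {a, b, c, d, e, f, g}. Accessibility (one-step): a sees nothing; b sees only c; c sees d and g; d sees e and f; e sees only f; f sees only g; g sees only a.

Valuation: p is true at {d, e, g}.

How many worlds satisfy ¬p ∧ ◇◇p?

2

a: ¬p is T, ◇◇p is F. ✗
b: ¬p is T, ◇◇p is T. ✓
c: ¬p is T, ◇◇p is T. ✓
d: ¬p is F, ◇◇p is T. ✗
e: ¬p is F, ◇◇p is T. ✗
f: ¬p is T, ◇◇p is F. ✗
g: ¬p is F, ◇◇p is F. ✗
Satisfying worlds: {b, c}.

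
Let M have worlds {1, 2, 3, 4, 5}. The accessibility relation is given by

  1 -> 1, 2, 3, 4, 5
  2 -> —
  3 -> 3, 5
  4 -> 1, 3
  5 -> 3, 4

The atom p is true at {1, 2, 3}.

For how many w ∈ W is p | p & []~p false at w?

2

1: p is T, p & []~p is F. ✓
2: p is T, p & []~p is T. ✓
3: p is T, p & []~p is F. ✓
4: p is F, p & []~p is F. ✗
5: p is F, p & []~p is F. ✗
Satisfying worlds: {1, 2, 3}.
So p | p & []~p fails at the other 2 worlds.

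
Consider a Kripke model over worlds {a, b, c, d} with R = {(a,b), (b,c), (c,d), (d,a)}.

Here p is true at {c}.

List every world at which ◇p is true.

{b}

a: successors {b}; p there: b:F. ✗
b: successors {c}; p there: c:T. ✓
c: successors {d}; p there: d:F. ✗
d: successors {a}; p there: a:F. ✗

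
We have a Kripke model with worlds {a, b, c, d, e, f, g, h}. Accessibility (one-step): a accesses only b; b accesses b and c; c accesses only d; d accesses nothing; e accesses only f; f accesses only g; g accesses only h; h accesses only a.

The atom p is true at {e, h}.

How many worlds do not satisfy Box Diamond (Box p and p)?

a: successors {b}; Diamond (Box p and p) there: b:F. ✗
b: successors {b, c}; Diamond (Box p and p) there: b:F, c:F. ✗
c: successors {d}; Diamond (Box p and p) there: d:F. ✗
d: no successors, so Box Diamond (Box p and p) holds vacuously. ✓
e: successors {f}; Diamond (Box p and p) there: f:F. ✗
f: successors {g}; Diamond (Box p and p) there: g:F. ✗
g: successors {h}; Diamond (Box p and p) there: h:F. ✗
h: successors {a}; Diamond (Box p and p) there: a:F. ✗
Satisfying worlds: {d}.
So Box Diamond (Box p and p) fails at the other 7 worlds.

7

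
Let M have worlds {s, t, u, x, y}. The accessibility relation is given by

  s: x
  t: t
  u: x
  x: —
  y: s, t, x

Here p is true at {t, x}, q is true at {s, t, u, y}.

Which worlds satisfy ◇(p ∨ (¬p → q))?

s: successors {x}; p ∨ (¬p → q) there: x:T. ✓
t: successors {t}; p ∨ (¬p → q) there: t:T. ✓
u: successors {x}; p ∨ (¬p → q) there: x:T. ✓
x: no successors, so ◇(p ∨ (¬p → q)) fails. ✗
y: successors {s, t, x}; p ∨ (¬p → q) there: s:T, t:T, x:T. ✓

{s, t, u, y}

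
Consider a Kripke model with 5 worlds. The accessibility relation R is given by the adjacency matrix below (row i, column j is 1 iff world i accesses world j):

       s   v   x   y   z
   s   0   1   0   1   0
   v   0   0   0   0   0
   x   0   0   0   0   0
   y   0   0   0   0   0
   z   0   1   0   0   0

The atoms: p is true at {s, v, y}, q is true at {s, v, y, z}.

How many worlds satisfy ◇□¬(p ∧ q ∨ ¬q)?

2

s: successors {v, y}; □¬(p ∧ q ∨ ¬q) there: v:T, y:T. ✓
v: no successors, so ◇□¬(p ∧ q ∨ ¬q) fails. ✗
x: no successors, so ◇□¬(p ∧ q ∨ ¬q) fails. ✗
y: no successors, so ◇□¬(p ∧ q ∨ ¬q) fails. ✗
z: successors {v}; □¬(p ∧ q ∨ ¬q) there: v:T. ✓
Satisfying worlds: {s, z}.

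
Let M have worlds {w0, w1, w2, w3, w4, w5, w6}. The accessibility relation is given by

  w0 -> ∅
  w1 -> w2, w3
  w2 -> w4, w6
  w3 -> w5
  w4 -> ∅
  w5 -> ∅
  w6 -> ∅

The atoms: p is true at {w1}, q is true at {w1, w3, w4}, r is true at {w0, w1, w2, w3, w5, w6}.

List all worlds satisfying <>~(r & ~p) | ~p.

{w0, w2, w3, w4, w5, w6}

w0: <>~(r & ~p) is F, ~p is T. ✓
w1: <>~(r & ~p) is F, ~p is F. ✗
w2: <>~(r & ~p) is T, ~p is T. ✓
w3: <>~(r & ~p) is F, ~p is T. ✓
w4: <>~(r & ~p) is F, ~p is T. ✓
w5: <>~(r & ~p) is F, ~p is T. ✓
w6: <>~(r & ~p) is F, ~p is T. ✓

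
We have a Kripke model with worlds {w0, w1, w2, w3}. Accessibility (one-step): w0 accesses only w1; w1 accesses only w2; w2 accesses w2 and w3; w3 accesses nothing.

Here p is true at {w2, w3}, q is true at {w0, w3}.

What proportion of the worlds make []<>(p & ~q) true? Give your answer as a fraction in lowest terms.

w0: successors {w1}; <>(p & ~q) there: w1:T. ✓
w1: successors {w2}; <>(p & ~q) there: w2:T. ✓
w2: successors {w2, w3}; <>(p & ~q) there: w2:T, w3:F. ✗
w3: no successors, so []<>(p & ~q) holds vacuously. ✓
That's 3 of 4 worlds, so 3/4.

3/4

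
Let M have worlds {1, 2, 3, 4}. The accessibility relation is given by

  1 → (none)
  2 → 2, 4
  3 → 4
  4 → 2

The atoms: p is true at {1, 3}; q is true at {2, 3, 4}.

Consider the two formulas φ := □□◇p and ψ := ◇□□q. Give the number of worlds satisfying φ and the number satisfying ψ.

1 and 3

For □□◇p:
1: no successors, so □□◇p holds vacuously. ✓
2: successors {2, 4}; □◇p there: 2:F, 4:F. ✗
3: successors {4}; □◇p there: 4:F. ✗
4: successors {2}; □◇p there: 2:F. ✗
— 1 world.
For ◇□□q:
1: no successors, so ◇□□q fails. ✗
2: successors {2, 4}; □□q there: 2:T, 4:T. ✓
3: successors {4}; □□q there: 4:T. ✓
4: successors {2}; □□q there: 2:T. ✓
— 3 worlds.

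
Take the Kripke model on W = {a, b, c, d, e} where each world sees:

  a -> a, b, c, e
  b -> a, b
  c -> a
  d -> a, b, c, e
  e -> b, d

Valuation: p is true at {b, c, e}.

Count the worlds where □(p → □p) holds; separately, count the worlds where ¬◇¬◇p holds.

1 and 3

For □(p → □p):
a: successors {a, b, c, e}; p → □p there: a:T, b:F, c:F, e:F. ✗
b: successors {a, b}; p → □p there: a:T, b:F. ✗
c: successors {a}; p → □p there: a:T. ✓
d: successors {a, b, c, e}; p → □p there: a:T, b:F, c:F, e:F. ✗
e: successors {b, d}; p → □p there: b:F, d:T. ✗
— 1 world.
For ¬◇¬◇p:
a: ◇¬◇p is T. ✗
b: ◇¬◇p is F. ✓
c: ◇¬◇p is F. ✓
d: ◇¬◇p is T. ✗
e: ◇¬◇p is F. ✓
— 3 worlds.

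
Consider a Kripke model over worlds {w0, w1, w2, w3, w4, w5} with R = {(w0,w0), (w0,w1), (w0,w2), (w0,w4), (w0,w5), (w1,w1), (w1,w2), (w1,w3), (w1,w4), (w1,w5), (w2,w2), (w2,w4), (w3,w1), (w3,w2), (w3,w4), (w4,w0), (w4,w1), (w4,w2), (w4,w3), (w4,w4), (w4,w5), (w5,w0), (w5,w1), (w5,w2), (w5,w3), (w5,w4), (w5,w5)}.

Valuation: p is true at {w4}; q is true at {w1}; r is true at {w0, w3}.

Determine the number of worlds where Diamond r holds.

4

w0: successors {w0, w1, w2, w4, w5}; r there: w0:T, w1:F, w2:F, w4:F, w5:F. ✓
w1: successors {w1, w2, w3, w4, w5}; r there: w1:F, w2:F, w3:T, w4:F, w5:F. ✓
w2: successors {w2, w4}; r there: w2:F, w4:F. ✗
w3: successors {w1, w2, w4}; r there: w1:F, w2:F, w4:F. ✗
w4: successors {w0, w1, w2, w3, w4, w5}; r there: w0:T, w1:F, w2:F, w3:T, w4:F, w5:F. ✓
w5: successors {w0, w1, w2, w3, w4, w5}; r there: w0:T, w1:F, w2:F, w3:T, w4:F, w5:F. ✓
Satisfying worlds: {w0, w1, w4, w5}.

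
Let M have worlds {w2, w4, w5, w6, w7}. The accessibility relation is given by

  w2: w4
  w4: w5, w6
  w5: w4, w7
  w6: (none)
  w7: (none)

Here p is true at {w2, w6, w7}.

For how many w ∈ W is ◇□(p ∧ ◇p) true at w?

2

w2: successors {w4}; □(p ∧ ◇p) there: w4:F. ✗
w4: successors {w5, w6}; □(p ∧ ◇p) there: w5:F, w6:T. ✓
w5: successors {w4, w7}; □(p ∧ ◇p) there: w4:F, w7:T. ✓
w6: no successors, so ◇□(p ∧ ◇p) fails. ✗
w7: no successors, so ◇□(p ∧ ◇p) fails. ✗
Satisfying worlds: {w4, w5}.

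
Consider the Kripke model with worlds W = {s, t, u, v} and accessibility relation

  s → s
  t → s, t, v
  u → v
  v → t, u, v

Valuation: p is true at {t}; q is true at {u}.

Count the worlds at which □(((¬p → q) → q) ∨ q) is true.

s: successors {s}; ((¬p → q) → q) ∨ q there: s:T. ✓
t: successors {s, t, v}; ((¬p → q) → q) ∨ q there: s:T, t:F, v:T. ✗
u: successors {v}; ((¬p → q) → q) ∨ q there: v:T. ✓
v: successors {t, u, v}; ((¬p → q) → q) ∨ q there: t:F, u:T, v:T. ✗
Satisfying worlds: {s, u}.

2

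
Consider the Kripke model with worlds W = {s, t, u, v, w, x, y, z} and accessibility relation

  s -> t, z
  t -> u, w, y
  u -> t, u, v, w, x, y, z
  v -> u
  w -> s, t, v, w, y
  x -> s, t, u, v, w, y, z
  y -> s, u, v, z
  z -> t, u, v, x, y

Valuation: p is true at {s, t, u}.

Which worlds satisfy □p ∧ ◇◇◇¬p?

s: □p is F, ◇◇◇¬p is T. ✗
t: □p is F, ◇◇◇¬p is T. ✗
u: □p is F, ◇◇◇¬p is T. ✗
v: □p is T, ◇◇◇¬p is T. ✓
w: □p is F, ◇◇◇¬p is T. ✗
x: □p is F, ◇◇◇¬p is T. ✗
y: □p is F, ◇◇◇¬p is T. ✗
z: □p is F, ◇◇◇¬p is T. ✗

{v}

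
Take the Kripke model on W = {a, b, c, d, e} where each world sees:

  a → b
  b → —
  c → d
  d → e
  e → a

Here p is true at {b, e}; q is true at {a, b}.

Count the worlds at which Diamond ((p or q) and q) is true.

2

a: successors {b}; (p or q) and q there: b:T. ✓
b: no successors, so Diamond ((p or q) and q) fails. ✗
c: successors {d}; (p or q) and q there: d:F. ✗
d: successors {e}; (p or q) and q there: e:F. ✗
e: successors {a}; (p or q) and q there: a:T. ✓
Satisfying worlds: {a, e}.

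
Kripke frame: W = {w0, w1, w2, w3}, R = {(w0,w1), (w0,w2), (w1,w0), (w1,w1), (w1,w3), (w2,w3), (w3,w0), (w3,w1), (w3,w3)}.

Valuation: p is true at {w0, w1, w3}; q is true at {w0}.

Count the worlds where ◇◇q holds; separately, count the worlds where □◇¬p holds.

For ◇◇q:
w0: successors {w1, w2}; ◇q there: w1:T, w2:F. ✓
w1: successors {w0, w1, w3}; ◇q there: w0:F, w1:T, w3:T. ✓
w2: successors {w3}; ◇q there: w3:T. ✓
w3: successors {w0, w1, w3}; ◇q there: w0:F, w1:T, w3:T. ✓
— 4 worlds.
For □◇¬p:
w0: successors {w1, w2}; ◇¬p there: w1:F, w2:F. ✗
w1: successors {w0, w1, w3}; ◇¬p there: w0:T, w1:F, w3:F. ✗
w2: successors {w3}; ◇¬p there: w3:F. ✗
w3: successors {w0, w1, w3}; ◇¬p there: w0:T, w1:F, w3:F. ✗
— 0 worlds.

4 and 0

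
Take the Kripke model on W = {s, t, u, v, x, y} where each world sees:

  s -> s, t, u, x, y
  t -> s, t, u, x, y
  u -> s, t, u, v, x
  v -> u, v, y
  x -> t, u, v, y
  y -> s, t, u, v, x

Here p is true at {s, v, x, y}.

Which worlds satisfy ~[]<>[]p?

s: []<>[]p is F. ✓
t: []<>[]p is F. ✓
u: []<>[]p is F. ✓
v: []<>[]p is F. ✓
x: []<>[]p is F. ✓
y: []<>[]p is F. ✓

{s, t, u, v, x, y}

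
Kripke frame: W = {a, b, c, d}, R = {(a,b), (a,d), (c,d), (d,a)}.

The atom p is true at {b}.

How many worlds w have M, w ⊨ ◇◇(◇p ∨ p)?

3

a: successors {b, d}; ◇(◇p ∨ p) there: b:F, d:T. ✓
b: no successors, so ◇◇(◇p ∨ p) fails. ✗
c: successors {d}; ◇(◇p ∨ p) there: d:T. ✓
d: successors {a}; ◇(◇p ∨ p) there: a:T. ✓
Satisfying worlds: {a, c, d}.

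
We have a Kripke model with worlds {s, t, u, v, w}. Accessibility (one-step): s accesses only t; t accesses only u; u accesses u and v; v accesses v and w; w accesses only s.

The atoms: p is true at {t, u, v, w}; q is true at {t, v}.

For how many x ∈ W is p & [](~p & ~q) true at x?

1

s: p is F, [](~p & ~q) is F. ✗
t: p is T, [](~p & ~q) is F. ✗
u: p is T, [](~p & ~q) is F. ✗
v: p is T, [](~p & ~q) is F. ✗
w: p is T, [](~p & ~q) is T. ✓
Satisfying worlds: {w}.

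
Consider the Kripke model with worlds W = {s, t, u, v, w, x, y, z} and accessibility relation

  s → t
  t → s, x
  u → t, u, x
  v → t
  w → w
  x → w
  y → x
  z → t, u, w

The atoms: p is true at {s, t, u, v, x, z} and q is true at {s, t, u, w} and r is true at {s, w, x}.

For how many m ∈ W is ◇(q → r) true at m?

s: successors {t}; q → r there: t:F. ✗
t: successors {s, x}; q → r there: s:T, x:T. ✓
u: successors {t, u, x}; q → r there: t:F, u:F, x:T. ✓
v: successors {t}; q → r there: t:F. ✗
w: successors {w}; q → r there: w:T. ✓
x: successors {w}; q → r there: w:T. ✓
y: successors {x}; q → r there: x:T. ✓
z: successors {t, u, w}; q → r there: t:F, u:F, w:T. ✓
Satisfying worlds: {t, u, w, x, y, z}.

6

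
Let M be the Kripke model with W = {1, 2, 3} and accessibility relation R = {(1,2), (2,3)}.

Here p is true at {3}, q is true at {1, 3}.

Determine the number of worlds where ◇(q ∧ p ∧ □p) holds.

1

1: successors {2}; q ∧ p ∧ □p there: 2:F. ✗
2: successors {3}; q ∧ p ∧ □p there: 3:T. ✓
3: no successors, so ◇(q ∧ p ∧ □p) fails. ✗
Satisfying worlds: {2}.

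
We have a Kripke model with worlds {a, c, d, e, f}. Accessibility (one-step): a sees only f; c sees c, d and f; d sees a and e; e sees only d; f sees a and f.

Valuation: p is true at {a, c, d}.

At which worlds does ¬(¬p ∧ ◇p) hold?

a: ¬p ∧ ◇p is F. ✓
c: ¬p ∧ ◇p is F. ✓
d: ¬p ∧ ◇p is F. ✓
e: ¬p ∧ ◇p is T. ✗
f: ¬p ∧ ◇p is T. ✗

{a, c, d}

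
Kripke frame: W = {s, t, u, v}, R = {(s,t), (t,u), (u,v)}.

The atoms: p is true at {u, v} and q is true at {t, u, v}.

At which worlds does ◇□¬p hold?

s: successors {t}; □¬p there: t:F. ✗
t: successors {u}; □¬p there: u:F. ✗
u: successors {v}; □¬p there: v:T. ✓
v: no successors, so ◇□¬p fails. ✗

{u}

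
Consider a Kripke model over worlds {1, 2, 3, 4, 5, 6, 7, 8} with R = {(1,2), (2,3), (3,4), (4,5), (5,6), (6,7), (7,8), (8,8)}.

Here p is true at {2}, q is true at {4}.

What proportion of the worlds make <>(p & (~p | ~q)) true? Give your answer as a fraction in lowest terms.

1/8

1: successors {2}; p & (~p | ~q) there: 2:T. ✓
2: successors {3}; p & (~p | ~q) there: 3:F. ✗
3: successors {4}; p & (~p | ~q) there: 4:F. ✗
4: successors {5}; p & (~p | ~q) there: 5:F. ✗
5: successors {6}; p & (~p | ~q) there: 6:F. ✗
6: successors {7}; p & (~p | ~q) there: 7:F. ✗
7: successors {8}; p & (~p | ~q) there: 8:F. ✗
8: successors {8}; p & (~p | ~q) there: 8:F. ✗
That's 1 of 8 worlds, so 1/8.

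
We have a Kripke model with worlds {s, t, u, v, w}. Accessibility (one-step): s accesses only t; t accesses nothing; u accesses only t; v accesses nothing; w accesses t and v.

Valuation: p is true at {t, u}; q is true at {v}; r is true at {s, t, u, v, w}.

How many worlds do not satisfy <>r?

2

s: successors {t}; r there: t:T. ✓
t: no successors, so <>r fails. ✗
u: successors {t}; r there: t:T. ✓
v: no successors, so <>r fails. ✗
w: successors {t, v}; r there: t:T, v:T. ✓
Satisfying worlds: {s, u, w}.
So <>r fails at the other 2 worlds.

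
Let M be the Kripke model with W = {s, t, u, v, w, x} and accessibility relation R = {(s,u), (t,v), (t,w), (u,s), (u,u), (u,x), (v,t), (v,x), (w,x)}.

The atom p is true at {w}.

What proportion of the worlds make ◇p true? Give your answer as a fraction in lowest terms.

s: successors {u}; p there: u:F. ✗
t: successors {v, w}; p there: v:F, w:T. ✓
u: successors {s, u, x}; p there: s:F, u:F, x:F. ✗
v: successors {t, x}; p there: t:F, x:F. ✗
w: successors {x}; p there: x:F. ✗
x: no successors, so ◇p fails. ✗
That's 1 of 6 worlds, so 1/6.

1/6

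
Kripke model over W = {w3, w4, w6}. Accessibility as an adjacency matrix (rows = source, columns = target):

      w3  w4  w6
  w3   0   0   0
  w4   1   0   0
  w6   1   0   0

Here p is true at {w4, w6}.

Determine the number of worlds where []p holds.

w3: no successors, so []p holds vacuously. ✓
w4: successors {w3}; p there: w3:F. ✗
w6: successors {w3}; p there: w3:F. ✗
Satisfying worlds: {w3}.

1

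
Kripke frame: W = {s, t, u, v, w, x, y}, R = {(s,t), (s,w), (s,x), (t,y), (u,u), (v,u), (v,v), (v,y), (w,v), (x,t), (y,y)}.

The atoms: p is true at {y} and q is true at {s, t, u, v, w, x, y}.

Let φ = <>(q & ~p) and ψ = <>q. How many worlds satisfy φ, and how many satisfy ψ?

5 and 7

For <>(q & ~p):
s: successors {t, w, x}; q & ~p there: t:T, w:T, x:T. ✓
t: successors {y}; q & ~p there: y:F. ✗
u: successors {u}; q & ~p there: u:T. ✓
v: successors {u, v, y}; q & ~p there: u:T, v:T, y:F. ✓
w: successors {v}; q & ~p there: v:T. ✓
x: successors {t}; q & ~p there: t:T. ✓
y: successors {y}; q & ~p there: y:F. ✗
— 5 worlds.
For <>q:
s: successors {t, w, x}; q there: t:T, w:T, x:T. ✓
t: successors {y}; q there: y:T. ✓
u: successors {u}; q there: u:T. ✓
v: successors {u, v, y}; q there: u:T, v:T, y:T. ✓
w: successors {v}; q there: v:T. ✓
x: successors {t}; q there: t:T. ✓
y: successors {y}; q there: y:T. ✓
— 7 worlds.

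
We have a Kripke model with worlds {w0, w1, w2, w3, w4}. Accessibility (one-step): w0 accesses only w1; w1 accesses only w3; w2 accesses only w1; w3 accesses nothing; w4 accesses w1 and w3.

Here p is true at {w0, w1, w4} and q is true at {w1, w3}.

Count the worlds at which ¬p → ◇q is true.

4

w0: ¬p is F, ◇q is T. ✓
w1: ¬p is F, ◇q is T. ✓
w2: ¬p is T, ◇q is T. ✓
w3: ¬p is T, ◇q is F. ✗
w4: ¬p is F, ◇q is T. ✓
Satisfying worlds: {w0, w1, w2, w4}.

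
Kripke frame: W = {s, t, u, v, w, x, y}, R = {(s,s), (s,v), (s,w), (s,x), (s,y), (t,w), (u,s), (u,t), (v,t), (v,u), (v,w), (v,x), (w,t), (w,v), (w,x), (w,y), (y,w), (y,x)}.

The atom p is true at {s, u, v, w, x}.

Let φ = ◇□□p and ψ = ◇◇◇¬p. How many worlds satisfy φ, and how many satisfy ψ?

For ◇□□p:
s: successors {s, v, w, x, y}; □□p there: s:F, v:F, w:F, x:T, y:F. ✓
t: successors {w}; □□p there: w:F. ✗
u: successors {s, t}; □□p there: s:F, t:F. ✗
v: successors {t, u, w, x}; □□p there: t:F, u:F, w:F, x:T. ✓
w: successors {t, v, x, y}; □□p there: t:F, v:F, x:T, y:F. ✓
x: no successors, so ◇□□p fails. ✗
y: successors {w, x}; □□p there: w:F, x:T. ✓
— 4 worlds.
For ◇◇◇¬p:
s: successors {s, v, w, x, y}; ◇◇¬p there: s:T, v:T, w:T, x:F, y:T. ✓
t: successors {w}; ◇◇¬p there: w:T. ✓
u: successors {s, t}; ◇◇¬p there: s:T, t:T. ✓
v: successors {t, u, w, x}; ◇◇¬p there: t:T, u:T, w:T, x:F. ✓
w: successors {t, v, x, y}; ◇◇¬p there: t:T, v:T, x:F, y:T. ✓
x: no successors, so ◇◇◇¬p fails. ✗
y: successors {w, x}; ◇◇¬p there: w:T, x:F. ✓
— 6 worlds.

4 and 6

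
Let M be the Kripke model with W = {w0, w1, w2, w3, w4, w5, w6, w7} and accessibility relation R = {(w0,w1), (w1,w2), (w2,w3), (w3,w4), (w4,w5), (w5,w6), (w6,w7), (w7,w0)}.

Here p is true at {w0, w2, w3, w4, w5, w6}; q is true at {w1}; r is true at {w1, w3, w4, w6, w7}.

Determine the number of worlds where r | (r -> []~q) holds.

8

w0: r is F, r -> []~q is T. ✓
w1: r is T, r -> []~q is T. ✓
w2: r is F, r -> []~q is T. ✓
w3: r is T, r -> []~q is T. ✓
w4: r is T, r -> []~q is T. ✓
w5: r is F, r -> []~q is T. ✓
w6: r is T, r -> []~q is T. ✓
w7: r is T, r -> []~q is T. ✓
Satisfying worlds: {w0, w1, w2, w3, w4, w5, w6, w7}.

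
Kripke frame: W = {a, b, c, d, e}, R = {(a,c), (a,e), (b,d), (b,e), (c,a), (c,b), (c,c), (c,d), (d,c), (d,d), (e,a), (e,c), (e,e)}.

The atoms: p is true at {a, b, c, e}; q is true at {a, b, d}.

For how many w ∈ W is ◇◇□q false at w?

a: successors {c, e}; ◇□q there: c:F, e:F. ✗
b: successors {d, e}; ◇□q there: d:F, e:F. ✗
c: successors {a, b, c, d}; ◇□q there: a:F, b:F, c:F, d:F. ✗
d: successors {c, d}; ◇□q there: c:F, d:F. ✗
e: successors {a, c, e}; ◇□q there: a:F, c:F, e:F. ✗
Satisfying worlds: ∅.
So ◇◇□q fails at the other 5 worlds.

5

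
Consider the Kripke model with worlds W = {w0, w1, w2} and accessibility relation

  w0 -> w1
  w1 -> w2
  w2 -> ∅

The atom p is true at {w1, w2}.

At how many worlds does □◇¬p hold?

1

w0: successors {w1}; ◇¬p there: w1:F. ✗
w1: successors {w2}; ◇¬p there: w2:F. ✗
w2: no successors, so □◇¬p holds vacuously. ✓
Satisfying worlds: {w2}.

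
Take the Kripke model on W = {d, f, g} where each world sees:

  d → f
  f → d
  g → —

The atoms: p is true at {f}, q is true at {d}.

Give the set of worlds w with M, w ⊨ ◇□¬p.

{d}

d: successors {f}; □¬p there: f:T. ✓
f: successors {d}; □¬p there: d:F. ✗
g: no successors, so ◇□¬p fails. ✗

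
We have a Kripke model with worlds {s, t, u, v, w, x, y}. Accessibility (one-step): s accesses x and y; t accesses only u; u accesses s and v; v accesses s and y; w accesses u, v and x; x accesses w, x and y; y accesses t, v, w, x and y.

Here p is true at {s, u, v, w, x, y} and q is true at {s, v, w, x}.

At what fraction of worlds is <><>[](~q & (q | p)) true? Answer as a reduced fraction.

4/7

s: successors {x, y}; <>[](~q & (q | p)) there: x:F, y:T. ✓
t: successors {u}; <>[](~q & (q | p)) there: u:F. ✗
u: successors {s, v}; <>[](~q & (q | p)) there: s:F, v:F. ✗
v: successors {s, y}; <>[](~q & (q | p)) there: s:F, y:T. ✓
w: successors {u, v, x}; <>[](~q & (q | p)) there: u:F, v:F, x:F. ✗
x: successors {w, x, y}; <>[](~q & (q | p)) there: w:F, x:F, y:T. ✓
y: successors {t, v, w, x, y}; <>[](~q & (q | p)) there: t:F, v:F, w:F, x:F, y:T. ✓
That's 4 of 7 worlds, so 4/7.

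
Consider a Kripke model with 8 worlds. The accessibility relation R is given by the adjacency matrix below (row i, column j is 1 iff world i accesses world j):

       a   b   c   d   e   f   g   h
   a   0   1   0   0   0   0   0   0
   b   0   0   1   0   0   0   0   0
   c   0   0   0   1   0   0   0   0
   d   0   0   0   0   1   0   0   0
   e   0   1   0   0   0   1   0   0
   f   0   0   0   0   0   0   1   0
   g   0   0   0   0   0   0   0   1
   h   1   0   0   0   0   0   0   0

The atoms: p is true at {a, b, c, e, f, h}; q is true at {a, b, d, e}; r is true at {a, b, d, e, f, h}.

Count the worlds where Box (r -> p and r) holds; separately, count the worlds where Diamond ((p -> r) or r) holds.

For Box (r -> p and r):
a: successors {b}; r -> p and r there: b:T. ✓
b: successors {c}; r -> p and r there: c:T. ✓
c: successors {d}; r -> p and r there: d:F. ✗
d: successors {e}; r -> p and r there: e:T. ✓
e: successors {b, f}; r -> p and r there: b:T, f:T. ✓
f: successors {g}; r -> p and r there: g:T. ✓
g: successors {h}; r -> p and r there: h:T. ✓
h: successors {a}; r -> p and r there: a:T. ✓
— 7 worlds.
For Diamond ((p -> r) or r):
a: successors {b}; (p -> r) or r there: b:T. ✓
b: successors {c}; (p -> r) or r there: c:F. ✗
c: successors {d}; (p -> r) or r there: d:T. ✓
d: successors {e}; (p -> r) or r there: e:T. ✓
e: successors {b, f}; (p -> r) or r there: b:T, f:T. ✓
f: successors {g}; (p -> r) or r there: g:T. ✓
g: successors {h}; (p -> r) or r there: h:T. ✓
h: successors {a}; (p -> r) or r there: a:T. ✓
— 7 worlds.

7 and 7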